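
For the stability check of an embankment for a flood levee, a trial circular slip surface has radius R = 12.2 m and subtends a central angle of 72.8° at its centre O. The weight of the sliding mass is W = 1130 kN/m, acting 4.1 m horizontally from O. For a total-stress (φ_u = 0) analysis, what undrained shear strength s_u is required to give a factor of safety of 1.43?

FS = s_u·L_a·R / (W·d), so s_u = FS·W·d / (L_a·R).
Arc length L_a = R·θ = 12.2·(72.8°·π/180) = 12.2·1.2706 = 15.50 m
s_u = 1.43·1130·4.1 / (15.50·12.2) = 6625.2 / 189.12 = 35.03 kPa

s_u = 35.0 kPa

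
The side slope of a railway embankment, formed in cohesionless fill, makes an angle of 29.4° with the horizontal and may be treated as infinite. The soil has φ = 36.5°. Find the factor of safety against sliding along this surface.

FS = 1.31

For a dry cohesionless infinite slope the factor of safety is FS = tanφ / tanβ.
FS = tan36.5° / tan29.4° = 0.7400 / 0.5635 = 1.313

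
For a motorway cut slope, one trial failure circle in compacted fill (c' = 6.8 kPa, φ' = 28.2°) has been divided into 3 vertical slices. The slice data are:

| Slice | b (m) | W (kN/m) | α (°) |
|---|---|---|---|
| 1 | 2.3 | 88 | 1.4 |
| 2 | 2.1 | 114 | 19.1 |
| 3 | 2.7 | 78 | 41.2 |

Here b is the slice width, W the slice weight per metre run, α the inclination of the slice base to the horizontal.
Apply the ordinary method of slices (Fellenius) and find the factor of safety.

Ordinary method of slices: FS = Σ[c'·Δl_i + (W_i cosα_i)·tanφ'] / Σ W_i sinα_i, with Δl_i = b_i / cosα_i.
Slice 1: Δl = 2.3/cos1.4° = 2.301 m; N'_1 = 88·cos1.4° = 88.0; c'Δl = 15.64; W sinα = 2.2
Slice 2: Δl = 2.1/cos19.1° = 2.222 m; N'_2 = 114·cos19.1° = 107.7; c'Δl = 15.11; W sinα = 37.3
Slice 3: Δl = 2.7/cos41.2° = 3.588 m; N'_3 = 78·cos41.2° = 58.7; c'Δl = 24.40; W sinα = 51.4
Σc'Δl = 55.2 kN/m; ΣN' = 254.4 kN/m; ΣW sinα = 90.8 kN/m
Resisting = 55.2 + 254.4·tan28.2° = 55.2 + 136.4 = 191.6 kN/m
FS = 191.6 / 90.8 = 2.109

FS = 2.11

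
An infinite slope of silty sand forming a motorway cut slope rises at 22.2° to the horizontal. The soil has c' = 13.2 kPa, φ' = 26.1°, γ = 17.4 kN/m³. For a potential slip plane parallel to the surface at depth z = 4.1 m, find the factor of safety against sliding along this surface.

FS = 1.73

For an infinite slope with a slip plane parallel to the surface (no pore pressure): FS = [c' + γz cos²β tanφ'] / [γz sinβ cosβ].
γz = 17.4·4.1 = 71.34 kN/m²
Numerator = 13.2 + 71.34·cos²22.2°·tan26.1° = 13.2 + 71.34·0.8572·0.4899 = 43.160 kPa
Denominator = 71.34·sin22.2°·cos22.2° = 71.34·0.3778·0.9259 = 24.957 kPa
FS = 43.160 / 24.957 = 1.729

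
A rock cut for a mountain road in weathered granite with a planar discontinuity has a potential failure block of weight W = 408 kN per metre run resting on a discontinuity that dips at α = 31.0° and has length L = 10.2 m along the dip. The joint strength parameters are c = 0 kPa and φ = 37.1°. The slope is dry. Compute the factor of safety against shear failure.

FS = 1.26

Resolving the block weight along and normal to the plane and applying the Mohr–Coulomb strength on the joint:
N' = W cosα = 408·cos31.0° = 349.7 kN/m
Driving force T = W sinα = 408·sin31.0° = 210.1 kN/m
Resisting force R = c·L + N'·tanφ = 0·10.2 + 349.7·tan37.1° = 0.0 + 264.5 = 264.5 kN/m
FS = R / T = 264.5 / 210.1 = 1.259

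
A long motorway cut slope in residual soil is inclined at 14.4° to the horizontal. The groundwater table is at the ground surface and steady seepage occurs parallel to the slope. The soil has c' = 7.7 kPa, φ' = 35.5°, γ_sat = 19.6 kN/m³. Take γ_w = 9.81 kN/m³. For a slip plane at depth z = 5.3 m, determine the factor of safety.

With seepage parallel to the slope and the water table at the surface, the effective normal stress on the slip plane uses the buoyant unit weight γ' = γ_sat − γ_w while the driving shear stress uses γ_sat:
FS = [c' + γ' z cos²β tanφ'] / [γ_sat z sinβ cosβ]
γ' = 19.6 − 9.81 = 9.79 kN/m³
Numerator = 7.7 + 9.79·5.3·cos²14.4°·tan35.5° = 7.7 + 9.79·5.3·0.9382·0.7133 = 42.422 kPa
Denominator = 19.6·5.3·sin14.4°·cos14.4° = 19.6·5.3·0.2487·0.9686 = 25.022 kPa
FS = 42.422 / 25.022 = 1.695

FS = 1.70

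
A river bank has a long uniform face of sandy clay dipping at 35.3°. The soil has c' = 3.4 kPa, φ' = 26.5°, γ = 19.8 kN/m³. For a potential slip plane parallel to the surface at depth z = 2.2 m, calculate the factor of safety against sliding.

FS = 0.87

For an infinite slope with a slip plane parallel to the surface (no pore pressure): FS = [c' + γz cos²β tanφ'] / [γz sinβ cosβ].
γz = 19.8·2.2 = 43.56 kN/m²
Numerator = 3.4 + 43.56·cos²35.3°·tan26.5° = 3.4 + 43.56·0.6661·0.4986 = 17.866 kPa
Denominator = 43.56·sin35.3°·cos35.3° = 43.56·0.5779·0.8161 = 20.543 kPa
FS = 17.866 / 20.543 = 0.870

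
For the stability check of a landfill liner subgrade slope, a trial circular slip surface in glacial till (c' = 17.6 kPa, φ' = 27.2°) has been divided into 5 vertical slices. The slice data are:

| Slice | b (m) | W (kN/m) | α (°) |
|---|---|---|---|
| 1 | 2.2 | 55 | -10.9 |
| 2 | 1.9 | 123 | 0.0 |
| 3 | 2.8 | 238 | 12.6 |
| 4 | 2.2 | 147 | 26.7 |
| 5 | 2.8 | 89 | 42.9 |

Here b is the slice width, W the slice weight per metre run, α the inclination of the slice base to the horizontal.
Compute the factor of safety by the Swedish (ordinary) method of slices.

FS = 3.24

Ordinary method of slices: FS = Σ[c'·Δl_i + (W_i cosα_i)·tanφ'] / Σ W_i sinα_i, with Δl_i = b_i / cosα_i.
Slice 1: Δl = 2.2/cos(-10.9°) = 2.240 m; N'_1 = 55·cos(-10.9°) = 54.0; c'Δl = 39.43; W sinα = -10.4
Slice 2: Δl = 1.9/cos0.0° = 1.900 m; N'_2 = 123·cos0.0° = 123.0; c'Δl = 33.44; W sinα = 0.0
Slice 3: Δl = 2.8/cos12.6° = 2.869 m; N'_3 = 238·cos12.6° = 232.3; c'Δl = 50.50; W sinα = 51.9
Slice 4: Δl = 2.2/cos26.7° = 2.463 m; N'_4 = 147·cos26.7° = 131.3; c'Δl = 43.34; W sinα = 66.0
Slice 5: Δl = 2.8/cos42.9° = 3.822 m; N'_5 = 89·cos42.9° = 65.2; c'Δl = 67.27; W sinα = 60.6
Σc'Δl = 234.0 kN/m; ΣN' = 605.8 kN/m; ΣW sinα = 168.2 kN/m
Resisting = 234.0 + 605.8·tan27.2° = 234.0 + 311.3 = 545.3 kN/m
FS = 545.3 / 168.2 = 3.243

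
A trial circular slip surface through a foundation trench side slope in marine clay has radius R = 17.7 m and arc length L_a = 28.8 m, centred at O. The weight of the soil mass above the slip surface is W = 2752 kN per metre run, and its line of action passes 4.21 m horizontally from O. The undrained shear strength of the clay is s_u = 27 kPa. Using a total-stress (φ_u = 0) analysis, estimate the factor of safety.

FS = 1.19

Taking moments about the centre O, the resisting moment is provided by the undrained shear strength acting along the arc:
M_R = s_u·L_a·R = 27·28.80·17.7 = 13763.5 kN·m/m
M_D = W·d = 2752·4.21 = 11585.9 kN·m/m
FS = M_R / M_D = 13763.5 / 11585.9 = 1.188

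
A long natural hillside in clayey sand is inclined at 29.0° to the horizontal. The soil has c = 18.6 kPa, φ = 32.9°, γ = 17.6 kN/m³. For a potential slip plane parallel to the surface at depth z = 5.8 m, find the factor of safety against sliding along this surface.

For an infinite slope with a slip plane parallel to the surface (no pore pressure): FS = [c + γz cos²β tanφ] / [γz sinβ cosβ].
γz = 17.6·5.8 = 102.08 kN/m²
Numerator = 18.6 + 102.08·cos²29.0°·tan32.9° = 18.6 + 102.08·0.7650·0.6469 = 69.117 kPa
Denominator = 102.08·sin29.0°·cos29.0° = 102.08·0.4848·0.8746 = 43.284 kPa
FS = 69.117 / 43.284 = 1.597

FS = 1.60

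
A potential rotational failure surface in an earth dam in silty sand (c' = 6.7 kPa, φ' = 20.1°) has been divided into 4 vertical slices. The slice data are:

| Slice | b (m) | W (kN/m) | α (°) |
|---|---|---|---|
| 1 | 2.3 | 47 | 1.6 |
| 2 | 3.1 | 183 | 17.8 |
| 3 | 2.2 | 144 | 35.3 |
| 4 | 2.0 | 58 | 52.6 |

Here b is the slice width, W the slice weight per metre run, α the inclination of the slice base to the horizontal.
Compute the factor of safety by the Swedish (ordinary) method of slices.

FS = 1.15

Ordinary method of slices: FS = Σ[c'·Δl_i + (W_i cosα_i)·tanφ'] / Σ W_i sinα_i, with Δl_i = b_i / cosα_i.
Slice 1: Δl = 2.3/cos1.6° = 2.301 m; N'_1 = 47·cos1.6° = 47.0; c'Δl = 15.42; W sinα = 1.3
Slice 2: Δl = 3.1/cos17.8° = 3.256 m; N'_2 = 183·cos17.8° = 174.2; c'Δl = 21.81; W sinα = 55.9
Slice 3: Δl = 2.2/cos35.3° = 2.696 m; N'_3 = 144·cos35.3° = 117.5; c'Δl = 18.06; W sinα = 83.2
Slice 4: Δl = 2.0/cos52.6° = 3.293 m; N'_4 = 58·cos52.6° = 35.2; c'Δl = 22.06; W sinα = 46.1
Σc'Δl = 77.4 kN/m; ΣN' = 374.0 kN/m; ΣW sinα = 186.5 kN/m
Resisting = 77.4 + 374.0·tan20.1° = 77.4 + 136.9 = 214.2 kN/m
FS = 214.2 / 186.5 = 1.148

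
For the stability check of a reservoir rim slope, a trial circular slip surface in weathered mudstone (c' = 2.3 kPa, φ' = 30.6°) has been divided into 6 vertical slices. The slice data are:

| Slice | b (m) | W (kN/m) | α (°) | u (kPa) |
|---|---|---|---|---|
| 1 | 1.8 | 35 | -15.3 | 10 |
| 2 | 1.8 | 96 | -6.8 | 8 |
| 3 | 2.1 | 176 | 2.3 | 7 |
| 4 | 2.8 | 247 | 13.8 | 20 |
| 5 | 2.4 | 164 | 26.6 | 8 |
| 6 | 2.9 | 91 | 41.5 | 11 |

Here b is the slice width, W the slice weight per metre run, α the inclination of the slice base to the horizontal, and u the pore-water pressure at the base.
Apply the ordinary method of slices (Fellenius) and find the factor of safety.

FS = 2.14

Ordinary method of slices: FS = Σ[c'·Δl_i + (W_i cosα_i − u_i·Δl_i)·tanφ'] / Σ W_i sinα_i, with Δl_i = b_i / cosα_i.
Slice 1: Δl = 1.8/cos(-15.3°) = 1.866 m; N'_1 = 35·cos(-15.3°) − 10·1.866 = 15.1; c'Δl = 4.29; W sinα = -9.2
Slice 2: Δl = 1.8/cos(-6.8°) = 1.813 m; N'_2 = 96·cos(-6.8°) − 8·1.813 = 80.8; c'Δl = 4.17; W sinα = -11.4
Slice 3: Δl = 2.1/cos2.3° = 2.102 m; N'_3 = 176·cos2.3° − 7·2.102 = 161.1; c'Δl = 4.83; W sinα = 7.1
Slice 4: Δl = 2.8/cos13.8° = 2.883 m; N'_4 = 247·cos13.8° − 20·2.883 = 182.2; c'Δl = 6.63; W sinα = 58.9
Slice 5: Δl = 2.4/cos26.6° = 2.684 m; N'_5 = 164·cos26.6° − 8·2.684 = 125.2; c'Δl = 6.17; W sinα = 73.4
Slice 6: Δl = 2.9/cos41.5° = 3.872 m; N'_6 = 91·cos41.5° − 11·3.872 = 25.6; c'Δl = 8.91; W sinα = 60.3
Σc'Δl = 35.0 kN/m; ΣN' = 590.0 kN/m; ΣW sinα = 179.1 kN/m
Resisting = 35.0 + 590.0·tan30.6° = 35.0 + 348.9 = 383.9 kN/m
FS = 383.9 / 179.1 = 2.144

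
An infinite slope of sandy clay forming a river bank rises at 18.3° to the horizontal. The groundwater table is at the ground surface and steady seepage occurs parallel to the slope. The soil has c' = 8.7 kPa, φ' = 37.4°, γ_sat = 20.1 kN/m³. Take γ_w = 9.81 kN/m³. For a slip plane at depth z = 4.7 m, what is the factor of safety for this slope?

With seepage parallel to the slope and the water table at the surface, the effective normal stress on the slip plane uses the buoyant unit weight γ' = γ_sat − γ_w while the driving shear stress uses γ_sat:
FS = [c' + γ' z cos²β tanφ'] / [γ_sat z sinβ cosβ]
γ' = 20.1 − 9.81 = 10.29 kN/m³
Numerator = 8.7 + 10.29·4.7·cos²18.3°·tan37.4° = 8.7 + 10.29·4.7·0.9014·0.7646 = 42.031 kPa
Denominator = 20.1·4.7·sin18.3°·cos18.3° = 20.1·4.7·0.3140·0.9494 = 28.163 kPa
FS = 42.031 / 28.163 = 1.492

FS = 1.49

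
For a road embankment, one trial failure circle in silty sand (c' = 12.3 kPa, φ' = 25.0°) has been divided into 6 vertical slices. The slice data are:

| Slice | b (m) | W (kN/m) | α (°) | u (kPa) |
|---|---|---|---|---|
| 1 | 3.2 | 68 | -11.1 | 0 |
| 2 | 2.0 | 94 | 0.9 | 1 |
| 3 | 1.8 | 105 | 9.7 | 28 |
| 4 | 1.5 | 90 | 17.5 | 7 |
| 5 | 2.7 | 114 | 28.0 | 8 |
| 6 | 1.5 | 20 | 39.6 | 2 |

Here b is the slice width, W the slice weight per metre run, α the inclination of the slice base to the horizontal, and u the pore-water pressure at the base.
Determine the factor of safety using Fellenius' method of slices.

Ordinary method of slices: FS = Σ[c'·Δl_i + (W_i cosα_i − u_i·Δl_i)·tanφ'] / Σ W_i sinα_i, with Δl_i = b_i / cosα_i.
Slice 1: Δl = 3.2/cos(-11.1°) = 3.261 m; N'_1 = 68·cos(-11.1°) − 0·3.261 = 66.7; c'Δl = 40.11; W sinα = -13.1
Slice 2: Δl = 2.0/cos0.9° = 2.000 m; N'_2 = 94·cos0.9° − 1·2.000 = 92.0; c'Δl = 24.60; W sinα = 1.5
Slice 3: Δl = 1.8/cos9.7° = 1.826 m; N'_3 = 105·cos9.7° − 28·1.826 = 52.4; c'Δl = 22.46; W sinα = 17.7
Slice 4: Δl = 1.5/cos17.5° = 1.573 m; N'_4 = 90·cos17.5° − 7·1.573 = 74.8; c'Δl = 19.35; W sinα = 27.1
Slice 5: Δl = 2.7/cos28.0° = 3.058 m; N'_5 = 114·cos28.0° − 8·3.058 = 76.2; c'Δl = 37.61; W sinα = 53.5
Slice 6: Δl = 1.5/cos39.6° = 1.947 m; N'_6 = 20·cos39.6° − 2·1.947 = 11.5; c'Δl = 23.95; W sinα = 12.7
Σc'Δl = 168.1 kN/m; ΣN' = 373.6 kN/m; ΣW sinα = 99.4 kN/m
Resisting = 168.1 + 373.6·tan25.0° = 168.1 + 174.2 = 342.3 kN/m
FS = 342.3 / 99.4 = 3.443

FS = 3.44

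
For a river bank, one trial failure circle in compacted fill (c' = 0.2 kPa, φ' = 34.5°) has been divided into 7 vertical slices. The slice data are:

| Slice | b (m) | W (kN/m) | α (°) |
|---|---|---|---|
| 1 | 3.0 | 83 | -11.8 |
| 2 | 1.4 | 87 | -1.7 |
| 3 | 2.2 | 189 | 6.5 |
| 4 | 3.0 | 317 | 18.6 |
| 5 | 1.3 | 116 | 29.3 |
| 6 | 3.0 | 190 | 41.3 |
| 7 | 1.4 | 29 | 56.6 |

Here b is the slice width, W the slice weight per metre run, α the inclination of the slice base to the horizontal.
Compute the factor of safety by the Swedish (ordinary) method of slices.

Ordinary method of slices: FS = Σ[c'·Δl_i + (W_i cosα_i)·tanφ'] / Σ W_i sinα_i, with Δl_i = b_i / cosα_i.
Slice 1: Δl = 3.0/cos(-11.8°) = 3.065 m; N'_1 = 83·cos(-11.8°) = 81.2; c'Δl = 0.61; W sinα = -17.0
Slice 2: Δl = 1.4/cos(-1.7°) = 1.401 m; N'_2 = 87·cos(-1.7°) = 87.0; c'Δl = 0.28; W sinα = -2.6
Slice 3: Δl = 2.2/cos6.5° = 2.214 m; N'_3 = 189·cos6.5° = 187.8; c'Δl = 0.44; W sinα = 21.4
Slice 4: Δl = 3.0/cos18.6° = 3.165 m; N'_4 = 317·cos18.6° = 300.4; c'Δl = 0.63; W sinα = 101.1
Slice 5: Δl = 1.3/cos29.3° = 1.491 m; N'_5 = 116·cos29.3° = 101.2; c'Δl = 0.30; W sinα = 56.8
Slice 6: Δl = 3.0/cos41.3° = 3.993 m; N'_6 = 190·cos41.3° = 142.7; c'Δl = 0.80; W sinα = 125.4
Slice 7: Δl = 1.4/cos56.6° = 2.543 m; N'_7 = 29·cos56.6° = 16.0; c'Δl = 0.51; W sinα = 24.2
Σc'Δl = 3.6 kN/m; ΣN' = 916.3 kN/m; ΣW sinα = 309.3 kN/m
Resisting = 3.6 + 916.3·tan34.5° = 3.6 + 629.8 = 633.3 kN/m
FS = 633.3 / 309.3 = 2.047

FS = 2.05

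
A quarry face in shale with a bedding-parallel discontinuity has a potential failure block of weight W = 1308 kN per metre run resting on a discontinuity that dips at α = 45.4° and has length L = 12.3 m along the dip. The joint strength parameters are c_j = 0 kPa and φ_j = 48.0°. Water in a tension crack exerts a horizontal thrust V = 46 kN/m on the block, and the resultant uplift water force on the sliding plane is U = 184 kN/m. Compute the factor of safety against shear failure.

Resolving the block weight along and normal to the plane and applying the Mohr–Coulomb strength on the joint:
N' = W cosα − U − V sinα = 1308·cos45.4° − 184 − 46·sin45.4° = 701.7 kN/m
Driving force T = W sinα + V cosα = 1308·sin45.4° + 46·cos45.4° = 963.6 kN/m
Resisting force R = c_j·L + N'·tanφ_j = 0·12.3 + 701.7·tan48.0° = 0.0 + 779.3 = 779.3 kN/m
FS = R / T = 779.3 / 963.6 = 0.809

FS = 0.81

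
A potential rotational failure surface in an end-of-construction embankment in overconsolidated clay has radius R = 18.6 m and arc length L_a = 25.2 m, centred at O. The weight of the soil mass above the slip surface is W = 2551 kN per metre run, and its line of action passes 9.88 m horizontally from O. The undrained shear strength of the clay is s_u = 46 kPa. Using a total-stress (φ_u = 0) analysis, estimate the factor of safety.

Taking moments about the centre O, the resisting moment is provided by the undrained shear strength acting along the arc:
M_R = s_u·L_a·R = 46·25.20·18.6 = 21561.1 kN·m/m
M_D = W·d = 2551·9.88 = 25203.9 kN·m/m
FS = M_R / M_D = 21561.1 / 25203.9 = 0.855

FS = 0.86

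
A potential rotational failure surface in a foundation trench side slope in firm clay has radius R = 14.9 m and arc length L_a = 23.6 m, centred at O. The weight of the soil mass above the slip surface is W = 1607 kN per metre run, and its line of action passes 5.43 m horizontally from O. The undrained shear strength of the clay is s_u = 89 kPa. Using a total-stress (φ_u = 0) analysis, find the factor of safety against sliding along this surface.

Taking moments about the centre O, the resisting moment is provided by the undrained shear strength acting along the arc:
M_R = s_u·L_a·R = 89·23.60·14.9 = 31296.0 kN·m/m
M_D = W·d = 1607·5.43 = 8726.0 kN·m/m
FS = M_R / M_D = 31296.0 / 8726.0 = 3.587

FS = 3.59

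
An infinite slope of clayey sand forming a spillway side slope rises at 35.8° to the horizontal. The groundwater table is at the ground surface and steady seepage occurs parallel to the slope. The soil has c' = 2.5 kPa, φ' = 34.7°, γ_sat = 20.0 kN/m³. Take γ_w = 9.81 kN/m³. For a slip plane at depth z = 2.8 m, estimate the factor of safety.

With seepage parallel to the slope and the water table at the surface, the effective normal stress on the slip plane uses the buoyant unit weight γ' = γ_sat − γ_w while the driving shear stress uses γ_sat:
FS = [c' + γ' z cos²β tanφ'] / [γ_sat z sinβ cosβ]
γ' = 20.0 − 9.81 = 10.19 kN/m³
Numerator = 2.5 + 10.19·2.8·cos²35.8°·tan34.7° = 2.5 + 10.19·2.8·0.6578·0.6924 = 15.496 kPa
Denominator = 20.0·2.8·sin35.8°·cos35.8° = 20.0·2.8·0.5850·0.8111 = 26.569 kPa
FS = 15.496 / 26.569 = 0.583

FS = 0.58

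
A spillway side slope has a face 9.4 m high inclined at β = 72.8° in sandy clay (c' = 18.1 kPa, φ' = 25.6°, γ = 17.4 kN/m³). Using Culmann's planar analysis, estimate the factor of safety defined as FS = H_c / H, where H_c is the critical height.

FS = 1.19

H_c = (4c'/γ) · sinβ cosφ' / [1 − cos(β − φ')]
    = (4·18.1/17.4) · sin72.8°·cos25.6° / [1 − cos47.2°]
    = 4.161 · 0.8615 / 0.3206 = 11.18 m
FS = H_c / H = 11.18 / 9.4 = 1.190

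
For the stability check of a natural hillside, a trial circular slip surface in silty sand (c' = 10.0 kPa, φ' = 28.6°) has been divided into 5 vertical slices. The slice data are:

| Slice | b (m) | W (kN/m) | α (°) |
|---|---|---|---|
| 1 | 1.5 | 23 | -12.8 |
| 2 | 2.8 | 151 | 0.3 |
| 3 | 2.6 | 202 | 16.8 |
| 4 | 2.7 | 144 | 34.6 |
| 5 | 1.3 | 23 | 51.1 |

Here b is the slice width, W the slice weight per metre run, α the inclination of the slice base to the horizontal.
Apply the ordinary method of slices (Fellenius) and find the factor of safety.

Ordinary method of slices: FS = Σ[c'·Δl_i + (W_i cosα_i)·tanφ'] / Σ W_i sinα_i, with Δl_i = b_i / cosα_i.
Slice 1: Δl = 1.5/cos(-12.8°) = 1.538 m; N'_1 = 23·cos(-12.8°) = 22.4; c'Δl = 15.38; W sinα = -5.1
Slice 2: Δl = 2.8/cos0.3° = 2.800 m; N'_2 = 151·cos0.3° = 151.0; c'Δl = 28.00; W sinα = 0.8
Slice 3: Δl = 2.6/cos16.8° = 2.716 m; N'_3 = 202·cos16.8° = 193.4; c'Δl = 27.16; W sinα = 58.4
Slice 4: Δl = 2.7/cos34.6° = 3.280 m; N'_4 = 144·cos34.6° = 118.5; c'Δl = 32.80; W sinα = 81.8
Slice 5: Δl = 1.3/cos51.1° = 2.070 m; N'_5 = 23·cos51.1° = 14.4; c'Δl = 20.70; W sinα = 17.9
Σc'Δl = 124.0 kN/m; ΣN' = 499.8 kN/m; ΣW sinα = 153.7 kN/m
Resisting = 124.0 + 499.8·tan28.6° = 124.0 + 272.5 = 396.5 kN/m
FS = 396.5 / 153.7 = 2.579

FS = 2.58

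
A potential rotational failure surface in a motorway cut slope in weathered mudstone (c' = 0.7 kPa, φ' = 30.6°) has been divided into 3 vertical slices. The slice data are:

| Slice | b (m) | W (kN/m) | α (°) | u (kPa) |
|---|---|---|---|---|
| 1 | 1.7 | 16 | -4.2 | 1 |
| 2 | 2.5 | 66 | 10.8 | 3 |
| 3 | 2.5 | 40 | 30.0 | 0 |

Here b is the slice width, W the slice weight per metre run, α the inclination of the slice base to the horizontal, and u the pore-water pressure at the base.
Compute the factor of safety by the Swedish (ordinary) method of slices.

Ordinary method of slices: FS = Σ[c'·Δl_i + (W_i cosα_i − u_i·Δl_i)·tanφ'] / Σ W_i sinα_i, with Δl_i = b_i / cosα_i.
Slice 1: Δl = 1.7/cos(-4.2°) = 1.705 m; N'_1 = 16·cos(-4.2°) − 1·1.705 = 14.3; c'Δl = 1.19; W sinα = -1.2
Slice 2: Δl = 2.5/cos10.8° = 2.545 m; N'_2 = 66·cos10.8° − 3·2.545 = 57.2; c'Δl = 1.78; W sinα = 12.4
Slice 3: Δl = 2.5/cos30.0° = 2.887 m; N'_3 = 40·cos30.0° − 0·2.887 = 34.6; c'Δl = 2.02; W sinα = 20.0
Σc'Δl = 5.0 kN/m; ΣN' = 106.1 kN/m; ΣW sinα = 31.2 kN/m
Resisting = 5.0 + 106.1·tan30.6° = 5.0 + 62.7 = 67.7 kN/m
FS = 67.7 / 31.2 = 2.171

FS = 2.17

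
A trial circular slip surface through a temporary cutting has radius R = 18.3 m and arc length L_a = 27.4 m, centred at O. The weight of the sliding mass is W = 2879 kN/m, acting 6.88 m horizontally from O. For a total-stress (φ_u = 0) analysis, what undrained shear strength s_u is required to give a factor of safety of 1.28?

FS = s_u·L_a·R / (W·d), so s_u = FS·W·d / (L_a·R).
s_u = 1.28·2879·6.88 / (27.40·18.3) = 25353.6 / 501.42 = 50.56 kPa

s_u = 50.6 kPa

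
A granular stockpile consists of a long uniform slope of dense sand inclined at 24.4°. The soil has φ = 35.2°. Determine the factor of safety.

For a dry cohesionless infinite slope the factor of safety is FS = tanφ / tanβ.
FS = tan35.2° / tan24.4° = 0.7054 / 0.4536 = 1.555

FS = 1.56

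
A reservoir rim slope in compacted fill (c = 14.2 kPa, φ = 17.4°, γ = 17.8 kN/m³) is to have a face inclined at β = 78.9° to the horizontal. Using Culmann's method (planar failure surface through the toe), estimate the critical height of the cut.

Culmann's analysis gives the critical failure plane at α_cr = (β + φ)/2 = (78.9 + 17.4)/2 = 48.2°, and the critical height
H_c = (4c/γ) · sinβ cosφ / [1 − cos(β − φ)]
    = (4·14.2/17.8) · sin78.9°·cos17.4° / [1 − cos(61.5°)]
    = 3.191 · 0.9813·0.9542 / [1 − 0.4772]
    = 3.191 · 0.9364 / 0.5228
    = 5.71 m

H_c = 5.71 m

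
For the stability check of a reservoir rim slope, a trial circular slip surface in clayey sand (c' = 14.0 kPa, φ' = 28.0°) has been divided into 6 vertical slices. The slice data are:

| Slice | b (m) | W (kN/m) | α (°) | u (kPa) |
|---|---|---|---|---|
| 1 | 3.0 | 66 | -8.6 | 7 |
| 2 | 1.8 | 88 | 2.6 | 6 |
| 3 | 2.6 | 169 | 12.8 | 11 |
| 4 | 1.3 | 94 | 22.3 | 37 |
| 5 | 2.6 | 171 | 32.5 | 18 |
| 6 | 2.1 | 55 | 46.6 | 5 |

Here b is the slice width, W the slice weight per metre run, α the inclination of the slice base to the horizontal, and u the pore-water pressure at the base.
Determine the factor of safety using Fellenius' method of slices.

FS = 2.13

Ordinary method of slices: FS = Σ[c'·Δl_i + (W_i cosα_i − u_i·Δl_i)·tanφ'] / Σ W_i sinα_i, with Δl_i = b_i / cosα_i.
Slice 1: Δl = 3.0/cos(-8.6°) = 3.034 m; N'_1 = 66·cos(-8.6°) − 7·3.034 = 44.0; c'Δl = 42.48; W sinα = -9.9
Slice 2: Δl = 1.8/cos2.6° = 1.802 m; N'_2 = 88·cos2.6° − 6·1.802 = 77.1; c'Δl = 25.23; W sinα = 4.0
Slice 3: Δl = 2.6/cos12.8° = 2.666 m; N'_3 = 169·cos12.8° − 11·2.666 = 135.5; c'Δl = 37.33; W sinα = 37.4
Slice 4: Δl = 1.3/cos22.3° = 1.405 m; N'_4 = 94·cos22.3° − 37·1.405 = 35.0; c'Δl = 19.67; W sinα = 35.7
Slice 5: Δl = 2.6/cos32.5° = 3.083 m; N'_5 = 171·cos32.5° − 18·3.083 = 88.7; c'Δl = 43.16; W sinα = 91.9
Slice 6: Δl = 2.1/cos46.6° = 3.056 m; N'_6 = 55·cos46.6° − 5·3.056 = 22.5; c'Δl = 42.79; W sinα = 40.0
Σc'Δl = 210.7 kN/m; ΣN' = 402.8 kN/m; ΣW sinα = 199.1 kN/m
Resisting = 210.7 + 402.8·tan28.0° = 210.7 + 214.2 = 424.8 kN/m
FS = 424.8 / 199.1 = 2.134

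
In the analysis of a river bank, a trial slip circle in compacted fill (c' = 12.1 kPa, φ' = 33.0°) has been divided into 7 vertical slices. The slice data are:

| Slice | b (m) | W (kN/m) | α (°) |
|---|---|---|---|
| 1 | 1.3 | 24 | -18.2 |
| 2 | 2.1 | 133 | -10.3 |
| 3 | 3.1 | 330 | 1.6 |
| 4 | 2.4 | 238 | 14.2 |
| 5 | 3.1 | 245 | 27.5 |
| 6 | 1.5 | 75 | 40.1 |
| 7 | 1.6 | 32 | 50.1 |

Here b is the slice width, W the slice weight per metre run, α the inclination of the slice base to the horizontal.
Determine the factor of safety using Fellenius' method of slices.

Ordinary method of slices: FS = Σ[c'·Δl_i + (W_i cosα_i)·tanφ'] / Σ W_i sinα_i, with Δl_i = b_i / cosα_i.
Slice 1: Δl = 1.3/cos(-18.2°) = 1.368 m; N'_1 = 24·cos(-18.2°) = 22.8; c'Δl = 16.56; W sinα = -7.5
Slice 2: Δl = 2.1/cos(-10.3°) = 2.134 m; N'_2 = 133·cos(-10.3°) = 130.9; c'Δl = 25.83; W sinα = -23.8
Slice 3: Δl = 3.1/cos1.6° = 3.101 m; N'_3 = 330·cos1.6° = 329.9; c'Δl = 37.52; W sinα = 9.2
Slice 4: Δl = 2.4/cos14.2° = 2.476 m; N'_4 = 238·cos14.2° = 230.7; c'Δl = 29.96; W sinα = 58.4
Slice 5: Δl = 3.1/cos27.5° = 3.495 m; N'_5 = 245·cos27.5° = 217.3; c'Δl = 42.29; W sinα = 113.1
Slice 6: Δl = 1.5/cos40.1° = 1.961 m; N'_6 = 75·cos40.1° = 57.4; c'Δl = 23.73; W sinα = 48.3
Slice 7: Δl = 1.6/cos50.1° = 2.494 m; N'_7 = 32·cos50.1° = 20.5; c'Δl = 30.18; W sinα = 24.5
Σc'Δl = 206.1 kN/m; ΣN' = 1009.5 kN/m; ΣW sinα = 222.3 kN/m
Resisting = 206.1 + 1009.5·tan33.0° = 206.1 + 655.6 = 861.6 kN/m
FS = 861.6 / 222.3 = 3.876

FS = 3.88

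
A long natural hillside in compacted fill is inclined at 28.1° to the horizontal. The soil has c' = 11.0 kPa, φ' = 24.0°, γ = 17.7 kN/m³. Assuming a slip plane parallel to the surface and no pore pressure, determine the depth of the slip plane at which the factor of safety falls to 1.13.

Setting FS = 1.13 in FS = [c' + γz cos²β tanφ'] / [γz sinβ cosβ] and solving for z:
z = c' / [γ cosβ (FS·sinβ − cosβ·tanφ')]
  = 11.0 / [17.7·cos28.1°·(1.13·sin28.1° − cos28.1°·tan24.0°)]
  = 11.0 / [17.7·0.8821·(1.13·0.4710 − 0.8821·0.4452)]
  = 11.0 / 2.1780 = 5.050 m

z = 5.05 m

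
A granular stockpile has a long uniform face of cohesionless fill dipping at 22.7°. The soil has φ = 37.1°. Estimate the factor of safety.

For a dry cohesionless infinite slope the factor of safety is FS = tanφ / tanβ.
FS = tan37.1° / tan22.7° = 0.7563 / 0.4183 = 1.808

FS = 1.81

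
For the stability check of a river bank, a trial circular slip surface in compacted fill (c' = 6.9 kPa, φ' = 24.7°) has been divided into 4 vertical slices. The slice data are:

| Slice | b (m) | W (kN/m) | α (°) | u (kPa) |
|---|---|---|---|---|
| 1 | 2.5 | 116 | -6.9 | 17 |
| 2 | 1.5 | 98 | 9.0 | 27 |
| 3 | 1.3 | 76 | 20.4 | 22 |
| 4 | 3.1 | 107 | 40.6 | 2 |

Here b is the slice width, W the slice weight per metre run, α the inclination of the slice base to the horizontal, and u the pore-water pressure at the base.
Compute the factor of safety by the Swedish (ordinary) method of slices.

FS = 1.81

Ordinary method of slices: FS = Σ[c'·Δl_i + (W_i cosα_i − u_i·Δl_i)·tanφ'] / Σ W_i sinα_i, with Δl_i = b_i / cosα_i.
Slice 1: Δl = 2.5/cos(-6.9°) = 2.518 m; N'_1 = 116·cos(-6.9°) − 17·2.518 = 72.3; c'Δl = 17.38; W sinα = -13.9
Slice 2: Δl = 1.5/cos9.0° = 1.519 m; N'_2 = 98·cos9.0° − 27·1.519 = 55.8; c'Δl = 10.48; W sinα = 15.3
Slice 3: Δl = 1.3/cos20.4° = 1.387 m; N'_3 = 76·cos20.4° − 22·1.387 = 40.7; c'Δl = 9.57; W sinα = 26.5
Slice 4: Δl = 3.1/cos40.6° = 4.083 m; N'_4 = 107·cos40.6° − 2·4.083 = 73.1; c'Δl = 28.17; W sinα = 69.6
Σc'Δl = 65.6 kN/m; ΣN' = 241.9 kN/m; ΣW sinα = 97.5 kN/m
Resisting = 65.6 + 241.9·tan24.7° = 65.6 + 111.3 = 176.9 kN/m
FS = 176.9 / 97.5 = 1.814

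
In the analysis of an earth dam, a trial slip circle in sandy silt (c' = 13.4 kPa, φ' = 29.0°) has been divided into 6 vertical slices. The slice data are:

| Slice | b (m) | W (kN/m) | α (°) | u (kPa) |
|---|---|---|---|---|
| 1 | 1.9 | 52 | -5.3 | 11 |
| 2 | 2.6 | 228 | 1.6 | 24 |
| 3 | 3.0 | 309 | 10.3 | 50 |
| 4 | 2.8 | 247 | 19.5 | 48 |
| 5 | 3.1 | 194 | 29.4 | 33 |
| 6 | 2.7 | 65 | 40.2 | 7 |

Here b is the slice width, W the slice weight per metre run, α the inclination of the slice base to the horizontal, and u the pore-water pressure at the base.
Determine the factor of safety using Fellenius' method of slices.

Ordinary method of slices: FS = Σ[c'·Δl_i + (W_i cosα_i − u_i·Δl_i)·tanφ'] / Σ W_i sinα_i, with Δl_i = b_i / cosα_i.
Slice 1: Δl = 1.9/cos(-5.3°) = 1.908 m; N'_1 = 52·cos(-5.3°) − 11·1.908 = 30.8; c'Δl = 25.57; W sinα = -4.8
Slice 2: Δl = 2.6/cos1.6° = 2.601 m; N'_2 = 228·cos1.6° − 24·2.601 = 165.5; c'Δl = 34.85; W sinα = 6.4
Slice 3: Δl = 3.0/cos10.3° = 3.049 m; N'_3 = 309·cos10.3° − 50·3.049 = 151.6; c'Δl = 40.86; W sinα = 55.2
Slice 4: Δl = 2.8/cos19.5° = 2.970 m; N'_4 = 247·cos19.5° − 48·2.970 = 90.3; c'Δl = 39.80; W sinα = 82.5
Slice 5: Δl = 3.1/cos29.4° = 3.558 m; N'_5 = 194·cos29.4° − 33·3.558 = 51.6; c'Δl = 47.68; W sinα = 95.2
Slice 6: Δl = 2.7/cos40.2° = 3.535 m; N'_6 = 65·cos40.2° − 7·3.535 = 24.9; c'Δl = 47.37; W sinα = 42.0
Σc'Δl = 236.1 kN/m; ΣN' = 514.6 kN/m; ΣW sinα = 276.5 kN/m
Resisting = 236.1 + 514.6·tan29.0° = 236.1 + 285.2 = 521.4 kN/m
FS = 521.4 / 276.5 = 1.886

FS = 1.89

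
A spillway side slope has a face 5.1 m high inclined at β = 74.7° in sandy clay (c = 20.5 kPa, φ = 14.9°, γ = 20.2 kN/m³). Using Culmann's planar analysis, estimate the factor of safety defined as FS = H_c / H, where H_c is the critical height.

FS = 1.49

H_c = (4c/γ) · sinβ cosφ / [1 − cos(β − φ)]
    = (4·20.5/20.2) · sin74.7°·cos14.9° / [1 − cos59.8°]
    = 4.059 · 0.9321 / 0.4970 = 7.61 m
FS = H_c / H = 7.61 / 5.1 = 1.493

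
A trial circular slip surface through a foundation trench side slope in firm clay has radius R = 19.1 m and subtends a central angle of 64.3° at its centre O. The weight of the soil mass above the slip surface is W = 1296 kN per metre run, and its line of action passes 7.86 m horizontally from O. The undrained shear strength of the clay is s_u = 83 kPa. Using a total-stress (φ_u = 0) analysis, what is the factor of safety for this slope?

Taking moments about the centre O, the resisting moment is provided by the undrained shear strength acting along the arc:
Arc length L_a = R·θ = 19.1·(64.3°·π/180) = 19.1·1.1222 = 21.43 m
M_R = s_u·L_a·R = 83·21.43·19.1 = 33980.8 kN·m/m
M_D = W·d = 1296·7.86 = 10186.6 kN·m/m
FS = M_R / M_D = 33980.8 / 10186.6 = 3.336

FS = 3.34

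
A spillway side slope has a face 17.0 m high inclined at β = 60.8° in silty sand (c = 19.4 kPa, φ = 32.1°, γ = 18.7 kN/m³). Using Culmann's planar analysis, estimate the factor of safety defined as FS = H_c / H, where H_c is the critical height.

H_c = (4c/γ) · sinβ cosφ / [1 − cos(β − φ)]
    = (4·19.4/18.7) · sin60.8°·cos32.1° / [1 − cos28.7°]
    = 4.150 · 0.7395 / 0.1229 = 24.98 m
FS = H_c / H = 24.98 / 17.0 = 1.469

FS = 1.47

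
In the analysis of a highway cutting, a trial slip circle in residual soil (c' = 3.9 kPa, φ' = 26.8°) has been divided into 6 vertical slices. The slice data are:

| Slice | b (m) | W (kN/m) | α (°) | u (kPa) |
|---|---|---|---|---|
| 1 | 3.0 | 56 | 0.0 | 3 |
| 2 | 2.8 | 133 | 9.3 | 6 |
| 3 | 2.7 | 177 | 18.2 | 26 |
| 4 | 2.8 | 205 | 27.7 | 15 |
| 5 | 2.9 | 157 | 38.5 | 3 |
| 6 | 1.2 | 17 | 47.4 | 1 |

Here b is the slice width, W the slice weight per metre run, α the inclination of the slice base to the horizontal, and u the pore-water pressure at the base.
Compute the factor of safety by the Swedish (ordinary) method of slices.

FS = 1.15

Ordinary method of slices: FS = Σ[c'·Δl_i + (W_i cosα_i − u_i·Δl_i)·tanφ'] / Σ W_i sinα_i, with Δl_i = b_i / cosα_i.
Slice 1: Δl = 3.0/cos0.0° = 3.000 m; N'_1 = 56·cos0.0° − 3·3.000 = 47.0; c'Δl = 11.70; W sinα = 0.0
Slice 2: Δl = 2.8/cos9.3° = 2.837 m; N'_2 = 133·cos9.3° − 6·2.837 = 114.2; c'Δl = 11.07; W sinα = 21.5
Slice 3: Δl = 2.7/cos18.2° = 2.842 m; N'_3 = 177·cos18.2° − 26·2.842 = 94.2; c'Δl = 11.08; W sinα = 55.3
Slice 4: Δl = 2.8/cos27.7° = 3.162 m; N'_4 = 205·cos27.7° − 15·3.162 = 134.1; c'Δl = 12.33; W sinα = 95.3
Slice 5: Δl = 2.9/cos38.5° = 3.706 m; N'_5 = 157·cos38.5° − 3·3.706 = 111.8; c'Δl = 14.45; W sinα = 97.7
Slice 6: Δl = 1.2/cos47.4° = 1.773 m; N'_6 = 17·cos47.4° − 1·1.773 = 9.7; c'Δl = 6.91; W sinα = 12.5
Σc'Δl = 67.5 kN/m; ΣN' = 511.0 kN/m; ΣW sinα = 282.3 kN/m
Resisting = 67.5 + 511.0·tan26.8° = 67.5 + 258.1 = 325.7 kN/m
FS = 325.7 / 282.3 = 1.154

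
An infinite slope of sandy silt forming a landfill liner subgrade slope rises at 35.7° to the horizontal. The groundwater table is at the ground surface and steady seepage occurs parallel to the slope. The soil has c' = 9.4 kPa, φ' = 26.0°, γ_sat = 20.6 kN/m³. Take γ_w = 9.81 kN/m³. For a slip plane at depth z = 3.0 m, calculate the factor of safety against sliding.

With seepage parallel to the slope and the water table at the surface, the effective normal stress on the slip plane uses the buoyant unit weight γ' = γ_sat − γ_w while the driving shear stress uses γ_sat:
FS = [c' + γ' z cos²β tanφ'] / [γ_sat z sinβ cosβ]
γ' = 20.6 − 9.81 = 10.79 kN/m³
Numerator = 9.4 + 10.79·3.0·cos²35.7°·tan26.0° = 9.4 + 10.79·3.0·0.6595·0.4877 = 19.812 kPa
Denominator = 20.6·3.0·sin35.7°·cos35.7° = 20.6·3.0·0.5835·0.8121 = 29.286 kPa
FS = 19.812 / 29.286 = 0.676

FS = 0.68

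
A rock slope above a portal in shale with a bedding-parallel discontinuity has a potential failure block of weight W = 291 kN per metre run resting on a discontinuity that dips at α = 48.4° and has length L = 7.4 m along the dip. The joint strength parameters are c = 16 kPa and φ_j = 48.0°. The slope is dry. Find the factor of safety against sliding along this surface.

FS = 1.53

Resolving the block weight along and normal to the plane and applying the Mohr–Coulomb strength on the joint:
N' = W cosα = 291·cos48.4° = 193.2 kN/m
Driving force T = W sinα = 291·sin48.4° = 217.6 kN/m
Resisting force R = c·L + N'·tanφ_j = 16·7.4 + 193.2·tan48.0° = 118.4 + 214.6 = 333.0 kN/m
FS = R / T = 333.0 / 217.6 = 1.530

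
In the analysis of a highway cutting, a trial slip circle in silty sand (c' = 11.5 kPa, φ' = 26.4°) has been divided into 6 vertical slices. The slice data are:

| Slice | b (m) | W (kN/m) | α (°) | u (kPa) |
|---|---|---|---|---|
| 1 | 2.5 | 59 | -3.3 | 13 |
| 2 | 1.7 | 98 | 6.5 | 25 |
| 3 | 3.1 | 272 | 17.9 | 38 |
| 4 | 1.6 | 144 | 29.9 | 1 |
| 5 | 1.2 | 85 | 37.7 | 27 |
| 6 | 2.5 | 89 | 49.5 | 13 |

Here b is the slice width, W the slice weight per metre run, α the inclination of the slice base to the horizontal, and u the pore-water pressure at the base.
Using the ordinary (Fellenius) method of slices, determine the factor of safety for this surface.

Ordinary method of slices: FS = Σ[c'·Δl_i + (W_i cosα_i − u_i·Δl_i)·tanφ'] / Σ W_i sinα_i, with Δl_i = b_i / cosα_i.
Slice 1: Δl = 2.5/cos(-3.3°) = 2.504 m; N'_1 = 59·cos(-3.3°) − 13·2.504 = 26.3; c'Δl = 28.80; W sinα = -3.4
Slice 2: Δl = 1.7/cos6.5° = 1.711 m; N'_2 = 98·cos6.5° − 25·1.711 = 54.6; c'Δl = 19.68; W sinα = 11.1
Slice 3: Δl = 3.1/cos17.9° = 3.258 m; N'_3 = 272·cos17.9° − 38·3.258 = 135.0; c'Δl = 37.46; W sinα = 83.6
Slice 4: Δl = 1.6/cos29.9° = 1.846 m; N'_4 = 144·cos29.9° − 1·1.846 = 123.0; c'Δl = 21.23; W sinα = 71.8
Slice 5: Δl = 1.2/cos37.7° = 1.517 m; N'_5 = 85·cos37.7° − 27·1.517 = 26.3; c'Δl = 17.44; W sinα = 52.0
Slice 6: Δl = 2.5/cos49.5° = 3.849 m; N'_6 = 89·cos49.5° − 13·3.849 = 7.8; c'Δl = 44.27; W sinα = 67.7
Σc'Δl = 168.9 kN/m; ΣN' = 373.0 kN/m; ΣW sinα = 282.7 kN/m
Resisting = 168.9 + 373.0·tan26.4° = 168.9 + 185.2 = 354.0 kN/m
FS = 354.0 / 282.7 = 1.252

FS = 1.25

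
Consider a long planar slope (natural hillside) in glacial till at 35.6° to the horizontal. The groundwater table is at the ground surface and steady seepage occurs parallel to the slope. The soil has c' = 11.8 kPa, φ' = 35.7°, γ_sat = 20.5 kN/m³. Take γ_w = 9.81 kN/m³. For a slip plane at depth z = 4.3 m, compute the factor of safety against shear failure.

FS = 0.81

With seepage parallel to the slope and the water table at the surface, the effective normal stress on the slip plane uses the buoyant unit weight γ' = γ_sat − γ_w while the driving shear stress uses γ_sat:
FS = [c' + γ' z cos²β tanφ'] / [γ_sat z sinβ cosβ]
γ' = 20.5 − 9.81 = 10.69 kN/m³
Numerator = 11.8 + 10.69·4.3·cos²35.6°·tan35.7° = 11.8 + 10.69·4.3·0.6611·0.7186 = 33.638 kPa
Denominator = 20.5·4.3·sin35.6°·cos35.6° = 20.5·4.3·0.5821·0.8131 = 41.724 kPa
FS = 33.638 / 41.724 = 0.806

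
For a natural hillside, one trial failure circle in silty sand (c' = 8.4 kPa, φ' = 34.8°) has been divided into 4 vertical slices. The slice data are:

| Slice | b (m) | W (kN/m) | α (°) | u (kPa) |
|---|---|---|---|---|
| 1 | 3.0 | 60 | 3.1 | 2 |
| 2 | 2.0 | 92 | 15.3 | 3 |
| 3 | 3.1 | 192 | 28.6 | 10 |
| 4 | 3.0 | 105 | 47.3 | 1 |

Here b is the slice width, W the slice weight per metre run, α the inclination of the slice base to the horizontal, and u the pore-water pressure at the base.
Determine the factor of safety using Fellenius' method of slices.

FS = 1.75

Ordinary method of slices: FS = Σ[c'·Δl_i + (W_i cosα_i − u_i·Δl_i)·tanφ'] / Σ W_i sinα_i, with Δl_i = b_i / cosα_i.
Slice 1: Δl = 3.0/cos3.1° = 3.004 m; N'_1 = 60·cos3.1° − 2·3.004 = 53.9; c'Δl = 25.24; W sinα = 3.2
Slice 2: Δl = 2.0/cos15.3° = 2.073 m; N'_2 = 92·cos15.3° − 3·2.073 = 82.5; c'Δl = 17.42; W sinα = 24.3
Slice 3: Δl = 3.1/cos28.6° = 3.531 m; N'_3 = 192·cos28.6° − 10·3.531 = 133.3; c'Δl = 29.66; W sinα = 91.9
Slice 4: Δl = 3.0/cos47.3° = 4.424 m; N'_4 = 105·cos47.3° − 1·4.424 = 66.8; c'Δl = 37.16; W sinα = 77.2
Σc'Δl = 109.5 kN/m; ΣN' = 336.5 kN/m; ΣW sinα = 196.6 kN/m
Resisting = 109.5 + 336.5·tan34.8° = 109.5 + 233.9 = 343.3 kN/m
FS = 343.3 / 196.6 = 1.746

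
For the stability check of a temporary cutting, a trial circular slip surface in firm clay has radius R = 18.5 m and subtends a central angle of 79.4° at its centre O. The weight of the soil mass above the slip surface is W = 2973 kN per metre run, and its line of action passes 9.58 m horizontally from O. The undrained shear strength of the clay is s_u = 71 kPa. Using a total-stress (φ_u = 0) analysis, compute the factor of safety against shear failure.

Taking moments about the centre O, the resisting moment is provided by the undrained shear strength acting along the arc:
Arc length L_a = R·θ = 18.5·(79.4°·π/180) = 18.5·1.3858 = 25.64 m
M_R = s_u·L_a·R = 71·25.64·18.5 = 33674.4 kN·m/m
M_D = W·d = 2973·9.58 = 28481.3 kN·m/m
FS = M_R / M_D = 33674.4 / 28481.3 = 1.182

FS = 1.18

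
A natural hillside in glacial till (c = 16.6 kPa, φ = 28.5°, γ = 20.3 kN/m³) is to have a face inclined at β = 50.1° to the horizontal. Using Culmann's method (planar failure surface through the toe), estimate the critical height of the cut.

H_c = 31.40 m

Culmann's analysis gives the critical failure plane at α_cr = (β + φ)/2 = (50.1 + 28.5)/2 = 39.3°, and the critical height
H_c = (4c/γ) · sinβ cosφ / [1 − cos(β − φ)]
    = (4·16.6/20.3) · sin50.1°·cos28.5° / [1 − cos(21.6°)]
    = 3.271 · 0.7672·0.8788 / [1 − 0.9298]
    = 3.271 · 0.6742 / 0.0702
    = 31.40 m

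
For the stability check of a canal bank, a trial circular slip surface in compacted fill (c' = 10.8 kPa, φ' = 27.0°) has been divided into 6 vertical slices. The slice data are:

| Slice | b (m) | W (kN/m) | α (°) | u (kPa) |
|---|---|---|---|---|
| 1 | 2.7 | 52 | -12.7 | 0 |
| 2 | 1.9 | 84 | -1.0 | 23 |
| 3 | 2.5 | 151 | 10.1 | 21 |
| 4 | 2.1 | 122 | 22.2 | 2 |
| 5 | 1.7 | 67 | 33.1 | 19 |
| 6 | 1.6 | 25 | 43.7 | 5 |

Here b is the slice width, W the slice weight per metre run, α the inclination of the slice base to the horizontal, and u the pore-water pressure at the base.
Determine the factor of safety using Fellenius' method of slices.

FS = 2.74

Ordinary method of slices: FS = Σ[c'·Δl_i + (W_i cosα_i − u_i·Δl_i)·tanφ'] / Σ W_i sinα_i, with Δl_i = b_i / cosα_i.
Slice 1: Δl = 2.7/cos(-12.7°) = 2.768 m; N'_1 = 52·cos(-12.7°) − 0·2.768 = 50.7; c'Δl = 29.89; W sinα = -11.4
Slice 2: Δl = 1.9/cos(-1.0°) = 1.900 m; N'_2 = 84·cos(-1.0°) − 23·1.900 = 40.3; c'Δl = 20.52; W sinα = -1.5
Slice 3: Δl = 2.5/cos10.1° = 2.539 m; N'_3 = 151·cos10.1° − 21·2.539 = 95.3; c'Δl = 27.43; W sinα = 26.5
Slice 4: Δl = 2.1/cos22.2° = 2.268 m; N'_4 = 122·cos22.2° − 2·2.268 = 108.4; c'Δl = 24.50; W sinα = 46.1
Slice 5: Δl = 1.7/cos33.1° = 2.029 m; N'_5 = 67·cos33.1° − 19·2.029 = 17.6; c'Δl = 21.92; W sinα = 36.6
Slice 6: Δl = 1.6/cos43.7° = 2.213 m; N'_6 = 25·cos43.7° − 5·2.213 = 7.0; c'Δl = 23.90; W sinα = 17.3
Σc'Δl = 148.2 kN/m; ΣN' = 319.3 kN/m; ΣW sinα = 113.5 kN/m
Resisting = 148.2 + 319.3·tan27.0° = 148.2 + 162.7 = 310.9 kN/m
FS = 310.9 / 113.5 = 2.738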